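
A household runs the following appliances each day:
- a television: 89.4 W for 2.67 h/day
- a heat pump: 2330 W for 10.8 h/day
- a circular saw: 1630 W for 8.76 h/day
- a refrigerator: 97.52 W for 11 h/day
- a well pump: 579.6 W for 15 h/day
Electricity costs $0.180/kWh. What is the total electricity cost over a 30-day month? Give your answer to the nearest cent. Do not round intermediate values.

television: 89.4 W × 2.67 h × 30 d = 7,161 Wh = 7.161 kWh
heat pump: 2330 W × 10.8 h × 30 d = 754,920 Wh = 754.9 kWh
circular saw: 1630 W × 8.76 h × 30 d = 428,364 Wh = 428.4 kWh
refrigerator: 97.52 W × 11 h × 30 d = 32,182 Wh = 32.18 kWh
well pump: 579.6 W × 15 h × 30 d = 260,820 Wh = 260.8 kWh
Total energy = 7.161 + 754.9 + 428.4 + 32.18 + 260.8 = 1,483 kWh
Cost = 1,483 kWh × $0.180 = $267.02

$267.02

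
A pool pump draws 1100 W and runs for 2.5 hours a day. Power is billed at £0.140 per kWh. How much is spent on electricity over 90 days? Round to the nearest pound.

£35

Energy = 1100 W × 2.5 h/day × 90 days = 247,500 Wh = 247.5 kWh
Cost = 247.5 kWh × £0.140/kWh = £34.65 ≈ £35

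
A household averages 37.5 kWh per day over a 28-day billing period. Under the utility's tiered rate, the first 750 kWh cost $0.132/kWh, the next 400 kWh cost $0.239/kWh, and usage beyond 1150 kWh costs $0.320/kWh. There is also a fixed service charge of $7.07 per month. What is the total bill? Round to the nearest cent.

$177.77

Usage = 37.5 kWh/day × 28 days = 1050 kWh
First 750 kWh × $0.132 = $99.00
Next 300 kWh × $0.239 = $71.70
Remaining tier: 0 kWh (not reached)
Energy charge = $170.70; + service $7.07 = $177.77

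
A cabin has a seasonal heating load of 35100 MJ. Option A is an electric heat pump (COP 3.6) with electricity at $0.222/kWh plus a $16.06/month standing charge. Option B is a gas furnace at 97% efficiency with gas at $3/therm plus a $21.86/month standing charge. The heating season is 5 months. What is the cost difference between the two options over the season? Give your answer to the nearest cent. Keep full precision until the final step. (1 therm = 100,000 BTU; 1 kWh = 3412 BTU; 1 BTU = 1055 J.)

$456.67

Heat load = 35100 MJ = 35,100,000,000 J / 1055 = 33,270,142 BTU
Gas: input = 33,270,142 / 0.97 = 34,299,116 BTU = 343 therm → 343 × $3 = $1,028.97; + 5 × $21.86 standing = $1,138.27
Heat pump: 33,270,142 BTU / 3412 = 9,751 kWh heat; / 3.6 = 2,709 kWh in → × $0.222 = $601.31; + 5 × $16.06 standing = $681.61
Difference = |$1,138.27 − $681.61| = $456.67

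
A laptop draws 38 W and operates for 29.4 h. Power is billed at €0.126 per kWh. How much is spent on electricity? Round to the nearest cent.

€0.14

Energy = 38 W × 29.4 h = 1,117 Wh = 1.117 kWh
Cost = 1.117 kWh × €0.126/kWh = €0.14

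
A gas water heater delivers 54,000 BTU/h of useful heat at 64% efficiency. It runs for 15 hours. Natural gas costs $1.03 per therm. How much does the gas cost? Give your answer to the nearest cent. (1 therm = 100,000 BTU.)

Heat delivered = 54,000 BTU/h × 15 h = 810,000 BTU
Gas input = 810,000 / 0.64 = 1,265,625 BTU
= 1,265,625 / 100,000 = 12.66 therm
Cost = 12.66 × $1.03/therm = $13.04

$13.04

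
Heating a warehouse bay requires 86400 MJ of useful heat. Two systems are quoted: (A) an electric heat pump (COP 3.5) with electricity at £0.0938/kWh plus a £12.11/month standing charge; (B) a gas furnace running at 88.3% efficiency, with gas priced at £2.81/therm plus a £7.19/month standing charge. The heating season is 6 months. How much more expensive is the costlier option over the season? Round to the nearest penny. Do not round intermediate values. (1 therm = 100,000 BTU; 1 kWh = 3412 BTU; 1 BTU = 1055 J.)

Heat load = 86400 MJ = 86,400,000,000 J / 1055 = 81,895,735 BTU
Gas: input = 81,895,735 / 0.883 = 92,747,151 BTU = 927.5 therm → 927.5 × £2.81 = £2,606.19; + 6 × £7.19 standing = £2,649.33
Heat pump: 81,895,735 BTU / 3412 = 24,000 kWh heat; / 3.5 = 6,858 kWh in → × £0.0938 = £643.26; + 6 × £12.11 standing = £715.92
Difference = |£2,649.33 − £715.92| = £1,933.41

£1933.41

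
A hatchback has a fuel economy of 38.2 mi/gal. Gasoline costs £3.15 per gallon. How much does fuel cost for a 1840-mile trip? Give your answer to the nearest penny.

Fuel = 1840 mi / 38.2 mpg = 48.17 gal
Cost = 48.17 gal × £3.15/gal = £151.73

£151.73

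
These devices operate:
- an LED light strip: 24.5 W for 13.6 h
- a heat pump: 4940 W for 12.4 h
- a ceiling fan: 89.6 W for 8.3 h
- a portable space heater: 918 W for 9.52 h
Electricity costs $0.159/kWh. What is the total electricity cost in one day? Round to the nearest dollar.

LED light strip: 24.5 W × 13.6 h = 333 Wh = 0.3332 kWh
heat pump: 4940 W × 12.4 h = 61,256 Wh = 61.26 kWh
ceiling fan: 89.6 W × 8.3 h = 744 Wh = 0.7437 kWh
portable space heater: 918 W × 9.52 h = 8,739 Wh = 8.739 kWh
Total energy = 0.3332 + 61.26 + 0.7437 + 8.739 = 71.07 kWh
Cost = 71.07 kWh × $0.159 = $11.30 ≈ $11

$11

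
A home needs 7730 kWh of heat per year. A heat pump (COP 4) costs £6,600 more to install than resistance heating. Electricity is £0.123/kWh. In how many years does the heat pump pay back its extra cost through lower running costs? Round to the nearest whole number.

9 years

Resistance: 7730 kWh × £0.123 = £950.79/yr
Heat pump: 7730 / 4 = 1932 kWh in → × £0.123 = £237.70/yr
Annual savings = £713.09
Payback = £6,600 / £713.09 = 9.26 years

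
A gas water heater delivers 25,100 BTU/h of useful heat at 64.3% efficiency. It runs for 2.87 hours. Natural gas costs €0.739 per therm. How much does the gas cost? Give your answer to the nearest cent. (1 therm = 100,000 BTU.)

Heat delivered = 25,100 BTU/h × 2.87 h = 72,037 BTU
Gas input = 72,037 / 0.643 = 112,033 BTU
= 112,033 / 100,000 = 1.12 therm
Cost = 1.12 × €0.739/therm = €0.83

€0.83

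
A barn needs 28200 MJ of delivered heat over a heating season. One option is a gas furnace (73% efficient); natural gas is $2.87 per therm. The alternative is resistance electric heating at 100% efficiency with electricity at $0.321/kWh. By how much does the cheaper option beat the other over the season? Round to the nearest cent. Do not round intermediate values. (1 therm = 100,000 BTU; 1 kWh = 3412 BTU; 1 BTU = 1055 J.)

Heat load = 28200 MJ = 28,200,000,000 J / 1055 = 26,729,858 BTU
Gas: input = 26,729,858 / 0.73 = 36,616,244 BTU = 366.2 therm → 366.2 × $2.87 = $1,050.89
Electric: 26,729,858 BTU / 3412 = 7,834 kWh → × $0.321 = $2,514.74
Difference = |$1,050.89 − $2,514.74| = $1,463.85

$1463.85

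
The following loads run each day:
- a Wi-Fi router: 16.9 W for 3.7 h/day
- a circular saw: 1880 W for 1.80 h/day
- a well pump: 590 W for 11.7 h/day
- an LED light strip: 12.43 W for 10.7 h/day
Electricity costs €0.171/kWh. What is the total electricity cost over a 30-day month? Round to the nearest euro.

€54

Wi-Fi router: 16.9 W × 3.7 h × 30 d = 1,876 Wh = 1.876 kWh
circular saw: 1880 W × 1.80 h × 30 d = 101,520 Wh = 101.5 kWh
well pump: 590 W × 11.7 h × 30 d = 207,090 Wh = 207.1 kWh
LED light strip: 12.43 W × 10.7 h × 30 d = 3,990 Wh = 3.99 kWh
Total energy = 1.876 + 101.5 + 207.1 + 3.99 = 314.5 kWh
Cost = 314.5 kWh × €0.171 = €53.78 ≈ €54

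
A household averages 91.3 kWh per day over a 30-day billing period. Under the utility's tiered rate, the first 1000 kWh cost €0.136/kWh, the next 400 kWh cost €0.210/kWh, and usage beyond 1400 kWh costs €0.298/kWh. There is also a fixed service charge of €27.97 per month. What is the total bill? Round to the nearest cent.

Usage = 91.3 kWh/day × 30 days = 2739 kWh
First 1000 kWh × €0.136 = €136.00
Next 400 kWh × €0.210 = €84.00
Remaining 1339 kWh × €0.298 = €399.02
Energy charge = €619.02; + service €27.97 = €646.99

€646.99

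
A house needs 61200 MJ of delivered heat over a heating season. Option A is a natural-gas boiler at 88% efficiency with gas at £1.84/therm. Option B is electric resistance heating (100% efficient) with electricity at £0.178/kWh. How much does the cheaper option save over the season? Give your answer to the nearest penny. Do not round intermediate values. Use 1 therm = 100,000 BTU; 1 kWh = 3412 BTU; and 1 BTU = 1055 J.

£1813.36

Heat load = 61200 MJ = 61,200,000,000 J / 1055 = 58,009,479 BTU
Gas: input = 58,009,479 / 0.88 = 65,919,862 BTU = 659.2 therm → 659.2 × £1.84 = £1,212.93
Electric: 58,009,479 BTU / 3412 = 17,000 kWh → × £0.178 = £3,026.29
Difference = |£1,212.93 − £3,026.29| = £1,813.36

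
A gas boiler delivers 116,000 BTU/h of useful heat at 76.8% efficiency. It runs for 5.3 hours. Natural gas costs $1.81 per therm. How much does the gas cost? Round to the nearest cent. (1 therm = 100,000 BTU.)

Heat delivered = 116,000 BTU/h × 5.3 h = 614,800 BTU
Gas input = 614,800 / 0.768 = 800,521 BTU
= 800,521 / 100,000 = 8.005 therm
Cost = 8.005 × $1.81/therm = $14.49

$14.49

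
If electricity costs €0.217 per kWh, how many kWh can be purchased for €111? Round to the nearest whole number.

€111 / €0.217 per kWh = 511.5 kWh

512 kWh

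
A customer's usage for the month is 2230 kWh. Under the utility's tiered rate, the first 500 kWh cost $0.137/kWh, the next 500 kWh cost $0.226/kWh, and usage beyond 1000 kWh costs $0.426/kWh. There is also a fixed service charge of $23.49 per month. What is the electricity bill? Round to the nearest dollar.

First 500 kWh × $0.137 = $68.50
Next 500 kWh × $0.226 = $113.00
Remaining 1230 kWh × $0.426 = $523.98
Energy charge = $705.48; + service $23.49 = $728.97 ≈ $729

$729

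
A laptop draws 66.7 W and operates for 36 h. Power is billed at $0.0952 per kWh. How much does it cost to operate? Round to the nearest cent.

Energy = 66.7 W × 36 h = 2,401 Wh = 2.401 kWh
Cost = 2.401 kWh × $0.0952/kWh = $0.23

$0.23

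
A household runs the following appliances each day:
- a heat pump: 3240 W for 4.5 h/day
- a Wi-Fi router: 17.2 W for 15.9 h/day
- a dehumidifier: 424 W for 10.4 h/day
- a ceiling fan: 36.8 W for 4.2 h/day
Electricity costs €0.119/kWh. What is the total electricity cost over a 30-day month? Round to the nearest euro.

€69

heat pump: 3240 W × 4.5 h × 30 d = 437,400 Wh = 437.4 kWh
Wi-Fi router: 17.2 W × 15.9 h × 30 d = 8,204 Wh = 8.204 kWh
dehumidifier: 424 W × 10.4 h × 30 d = 132,288 Wh = 132.3 kWh
ceiling fan: 36.8 W × 4.2 h × 30 d = 4,637 Wh = 4.637 kWh
Total energy = 437.4 + 8.204 + 132.3 + 4.637 = 582.5 kWh
Cost = 582.5 kWh × €0.119 = €69.32 ≈ €69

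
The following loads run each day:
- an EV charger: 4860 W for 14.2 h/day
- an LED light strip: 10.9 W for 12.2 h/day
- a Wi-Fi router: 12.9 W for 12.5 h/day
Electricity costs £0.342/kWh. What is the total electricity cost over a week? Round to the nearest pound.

£166

EV charger: 4860 W × 14.2 h × 7 d = 483,084 Wh = 483.1 kWh
LED light strip: 10.9 W × 12.2 h × 7 d = 931 Wh = 0.9309 kWh
Wi-Fi router: 12.9 W × 12.5 h × 7 d = 1,129 Wh = 1.129 kWh
Total energy = 483.1 + 0.9309 + 1.129 = 485.1 kWh
Cost = 485.1 kWh × £0.342 = £165.92 ≈ £166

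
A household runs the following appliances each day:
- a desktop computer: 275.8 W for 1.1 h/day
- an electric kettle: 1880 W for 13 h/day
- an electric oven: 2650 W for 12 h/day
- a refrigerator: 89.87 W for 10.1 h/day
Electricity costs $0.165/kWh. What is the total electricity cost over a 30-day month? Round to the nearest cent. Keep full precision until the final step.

desktop computer: 275.8 W × 1.1 h × 30 d = 9,101 Wh = 9.101 kWh
electric kettle: 1880 W × 13 h × 30 d = 733,200 Wh = 733.2 kWh
electric oven: 2650 W × 12 h × 30 d = 954,000 Wh = 954 kWh
refrigerator: 89.87 W × 10.1 h × 30 d = 27,231 Wh = 27.23 kWh
Total energy = 9.101 + 733.2 + 954 + 27.23 = 1,724 kWh
Cost = 1,724 kWh × $0.165 = $284.38

$284.38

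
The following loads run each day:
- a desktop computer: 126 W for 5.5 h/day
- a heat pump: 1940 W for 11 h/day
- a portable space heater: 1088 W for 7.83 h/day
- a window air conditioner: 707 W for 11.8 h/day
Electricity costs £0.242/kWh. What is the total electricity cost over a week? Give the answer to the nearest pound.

£66

desktop computer: 126 W × 5.5 h × 7 d = 4,851 Wh = 4.851 kWh
heat pump: 1940 W × 11 h × 7 d = 149,380 Wh = 149.4 kWh
portable space heater: 1088 W × 7.83 h × 7 d = 59,633 Wh = 59.63 kWh
window air conditioner: 707 W × 11.8 h × 7 d = 58,398 Wh = 58.4 kWh
Total energy = 4.851 + 149.4 + 59.63 + 58.4 = 272.3 kWh
Cost = 272.3 kWh × £0.242 = £65.89 ≈ £66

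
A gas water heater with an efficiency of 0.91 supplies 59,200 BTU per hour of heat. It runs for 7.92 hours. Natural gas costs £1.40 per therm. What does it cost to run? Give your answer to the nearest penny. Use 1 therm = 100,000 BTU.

Heat delivered = 59,200 BTU/h × 7.92 h = 468,864 BTU
Gas input = 468,864 / 0.91 = 515,235 BTU
= 515,235 / 100,000 = 5.152 therm
Cost = 5.152 × £1.40/therm = £7.21

£7.21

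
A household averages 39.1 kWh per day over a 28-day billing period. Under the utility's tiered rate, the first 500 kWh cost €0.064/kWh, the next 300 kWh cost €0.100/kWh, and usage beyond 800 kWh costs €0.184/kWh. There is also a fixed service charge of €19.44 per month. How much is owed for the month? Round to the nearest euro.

Usage = 39.1 kWh/day × 28 days = 1094.8 kWh
First 500 kWh × €0.064 = €32.00
Next 300 kWh × €0.100 = €30.00
Remaining 294.8 kWh × €0.184 = €54.24
Energy charge = €116.24; + service €19.44 = €135.68 ≈ €136

€136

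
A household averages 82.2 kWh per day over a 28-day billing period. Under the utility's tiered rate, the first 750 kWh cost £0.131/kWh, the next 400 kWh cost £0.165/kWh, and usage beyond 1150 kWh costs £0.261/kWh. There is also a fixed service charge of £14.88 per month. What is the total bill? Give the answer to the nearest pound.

Usage = 82.2 kWh/day × 28 days = 2301.6 kWh
First 750 kWh × £0.131 = £98.25
Next 400 kWh × £0.165 = £66.00
Remaining 1151.6 kWh × £0.261 = £300.57
Energy charge = £464.82; + service £14.88 = £479.70 ≈ £480

£480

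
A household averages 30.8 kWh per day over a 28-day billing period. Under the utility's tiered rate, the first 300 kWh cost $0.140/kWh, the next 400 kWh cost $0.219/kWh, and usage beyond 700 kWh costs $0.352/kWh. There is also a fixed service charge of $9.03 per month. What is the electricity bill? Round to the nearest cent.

$195.79

Usage = 30.8 kWh/day × 28 days = 862.4 kWh
First 300 kWh × $0.140 = $42.00
Next 400 kWh × $0.219 = $87.60
Remaining 162.4 kWh × $0.352 = $57.16
Energy charge = $186.76; + service $9.03 = $195.79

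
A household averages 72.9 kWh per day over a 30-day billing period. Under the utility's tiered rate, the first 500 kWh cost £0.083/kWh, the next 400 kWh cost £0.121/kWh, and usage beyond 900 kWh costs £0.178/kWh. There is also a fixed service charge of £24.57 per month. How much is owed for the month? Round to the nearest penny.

Usage = 72.9 kWh/day × 30 days = 2187 kWh
First 500 kWh × £0.083 = £41.50
Next 400 kWh × £0.121 = £48.40
Remaining 1287 kWh × £0.178 = £229.09
Energy charge = £318.99; + service £24.57 = £343.56

£343.56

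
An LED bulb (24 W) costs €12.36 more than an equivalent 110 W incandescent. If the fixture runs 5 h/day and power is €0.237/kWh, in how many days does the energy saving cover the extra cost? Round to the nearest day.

121 days

Power saved = 110 − 24 = 86 W
Daily energy saved = 86 W × 5 h = 430 Wh = 0.43 kWh
Daily savings = 0.43 × €0.237 = €0.1019
Payback = €12.36 / €0.1019 per day = 121.3 days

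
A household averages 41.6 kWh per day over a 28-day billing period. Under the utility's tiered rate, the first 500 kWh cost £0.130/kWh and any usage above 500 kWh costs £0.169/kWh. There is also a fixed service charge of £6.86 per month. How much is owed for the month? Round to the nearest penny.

Usage = 41.6 kWh/day × 28 days = 1164.8 kWh
First 500 kWh × £0.130 = £65.00
Remaining 664.8 kWh × £0.169 = £112.35
Energy charge = £177.35; + service £6.86 = £184.21

£184.21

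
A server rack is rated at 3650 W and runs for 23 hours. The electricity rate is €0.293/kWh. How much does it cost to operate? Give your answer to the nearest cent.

€24.60

Energy = 3650 W × 23 h = 83,950 Wh = 83.95 kWh
Cost = 83.95 kWh × €0.293/kWh = €24.60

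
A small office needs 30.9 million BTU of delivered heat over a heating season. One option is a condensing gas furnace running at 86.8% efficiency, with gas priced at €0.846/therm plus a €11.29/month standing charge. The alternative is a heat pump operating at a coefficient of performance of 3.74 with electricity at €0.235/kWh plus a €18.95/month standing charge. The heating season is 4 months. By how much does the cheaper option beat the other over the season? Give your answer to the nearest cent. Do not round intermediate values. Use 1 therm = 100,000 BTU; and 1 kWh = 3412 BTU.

€298.52

Heat load = 30.9 × 10⁶ BTU = 30,900,000 BTU
Gas: input = 30,900,000 / 0.868 = 35,599,078 BTU = 356 therm → 356 × €0.846 = €301.17; + 4 × €11.29 standing = €346.33
Heat pump: 30,900,000 BTU / 3412 = 9,056 kWh heat; / 3.74 = 2,421 kWh in → × €0.235 = €569.04; + 4 × €18.95 standing = €644.84
Difference = |€346.33 − €644.84| = €298.52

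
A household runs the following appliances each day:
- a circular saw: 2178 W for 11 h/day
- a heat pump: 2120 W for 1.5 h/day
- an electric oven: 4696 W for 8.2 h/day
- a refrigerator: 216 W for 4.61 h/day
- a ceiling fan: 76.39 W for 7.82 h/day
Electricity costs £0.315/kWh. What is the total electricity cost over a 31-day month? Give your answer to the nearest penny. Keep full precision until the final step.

£656.58

circular saw: 2178 W × 11 h × 31 d = 742,698 Wh = 742.7 kWh
heat pump: 2120 W × 1.5 h × 31 d = 98,580 Wh = 98.58 kWh
electric oven: 4696 W × 8.2 h × 31 d = 1,193,723 Wh = 1,194 kWh
refrigerator: 216 W × 4.61 h × 31 d = 30,869 Wh = 30.87 kWh
ceiling fan: 76.39 W × 7.82 h × 31 d = 18,518 Wh = 18.52 kWh
Total energy = 742.7 + 98.58 + 1,194 + 30.87 + 18.52 = 2,084 kWh
Cost = 2,084 kWh × £0.315 = £656.58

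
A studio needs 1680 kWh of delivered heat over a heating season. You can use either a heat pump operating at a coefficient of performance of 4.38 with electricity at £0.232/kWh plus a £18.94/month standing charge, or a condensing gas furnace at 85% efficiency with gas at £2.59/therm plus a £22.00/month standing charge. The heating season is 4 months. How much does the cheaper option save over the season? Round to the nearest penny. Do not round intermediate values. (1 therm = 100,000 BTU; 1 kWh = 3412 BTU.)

£97.92

Heat load = 1680 kWh × 3412 = 5,732,160 BTU
Gas: input = 5,732,160 / 0.85 = 6,743,718 BTU = 67.44 therm → 67.44 × £2.59 = £174.66; + 4 × £22.00 standing = £262.66
Heat pump: 5,732,160 BTU / 3412 = 1,680 kWh heat; / 4.38 = 383.6 kWh in → × £0.232 = £88.99; + 4 × £18.94 standing = £164.75
Difference = |£262.66 − £164.75| = £97.92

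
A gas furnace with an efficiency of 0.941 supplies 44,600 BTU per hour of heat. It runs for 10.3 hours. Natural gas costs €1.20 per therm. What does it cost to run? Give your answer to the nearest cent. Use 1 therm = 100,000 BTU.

Heat delivered = 44,600 BTU/h × 10.3 h = 459,380 BTU
Gas input = 459,380 / 0.941 = 488,183 BTU
= 488,183 / 100,000 = 4.882 therm
Cost = 4.882 × €1.20/therm = €5.86

€5.86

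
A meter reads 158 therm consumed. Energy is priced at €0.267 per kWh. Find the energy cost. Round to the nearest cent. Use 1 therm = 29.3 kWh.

€1236.05

158 therm × (29.3 kWh/therm) = 4,629 kWh
Cost = 4,629 kWh × €0.267/kWh = €1,236.05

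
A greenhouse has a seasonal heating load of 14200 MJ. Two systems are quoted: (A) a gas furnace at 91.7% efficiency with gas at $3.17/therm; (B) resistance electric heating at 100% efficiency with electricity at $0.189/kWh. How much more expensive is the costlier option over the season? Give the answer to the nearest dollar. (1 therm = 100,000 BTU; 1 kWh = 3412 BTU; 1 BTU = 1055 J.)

Heat load = 14200 MJ = 14,200,000,000 J / 1055 = 13,459,716 BTU
Gas: input = 13,459,716 / 0.917 = 14,677,989 BTU = 146.8 therm → 146.8 × $3.17 = $465.29
Electric: 13,459,716 BTU / 3412 = 3,945 kWh → × $0.189 = $745.57
Difference = |$465.29 − $745.57| = $280.28 ≈ $280

$280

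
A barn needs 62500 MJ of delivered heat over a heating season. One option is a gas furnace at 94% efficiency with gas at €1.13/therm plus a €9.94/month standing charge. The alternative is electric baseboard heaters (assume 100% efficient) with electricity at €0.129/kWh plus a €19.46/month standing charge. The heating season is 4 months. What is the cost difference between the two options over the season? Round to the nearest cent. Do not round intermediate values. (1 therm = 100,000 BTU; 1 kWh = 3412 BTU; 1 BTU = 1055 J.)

Heat load = 62500 MJ = 62,500,000,000 J / 1055 = 59,241,706 BTU
Gas: input = 59,241,706 / 0.94 = 63,023,092 BTU = 630.2 therm → 630.2 × €1.13 = €712.16; + 4 × €9.94 standing = €751.92
Electric: 59,241,706 BTU / 3412 = 17,360 kWh → × €0.129 = €2,239.79; + 4 × €19.46 standing = €2,317.63
Difference = |€751.92 − €2,317.63| = €1,565.71

€1565.71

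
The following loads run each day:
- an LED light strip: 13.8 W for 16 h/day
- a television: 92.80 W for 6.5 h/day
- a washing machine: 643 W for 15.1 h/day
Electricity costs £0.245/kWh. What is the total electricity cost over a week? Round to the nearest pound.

LED light strip: 13.8 W × 16 h × 7 d = 1,546 Wh = 1.546 kWh
television: 92.80 W × 6.5 h × 7 d = 4,222 Wh = 4.222 kWh
washing machine: 643 W × 15.1 h × 7 d = 67,965 Wh = 67.97 kWh
Total energy = 1.546 + 4.222 + 67.97 = 73.73 kWh
Cost = 73.73 kWh × £0.245 = £18.06 ≈ £18

£18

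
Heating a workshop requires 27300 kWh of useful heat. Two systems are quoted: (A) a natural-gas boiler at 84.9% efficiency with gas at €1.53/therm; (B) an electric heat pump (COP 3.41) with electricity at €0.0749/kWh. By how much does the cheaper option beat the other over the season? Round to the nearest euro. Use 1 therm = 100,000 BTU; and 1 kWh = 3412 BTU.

€1079

Heat load = 27300 kWh × 3412 = 93,147,600 BTU
Gas: input = 93,147,600 / 0.849 = 109,714,488 BTU = 1,097 therm → 1,097 × €1.53 = €1,678.63
Heat pump: 93,147,600 BTU / 3412 = 27,300 kWh heat; / 3.41 = 8,006 kWh in → × €0.0749 = €599.64
Difference = |€1,678.63 − €599.64| = €1,078.99 ≈ €1079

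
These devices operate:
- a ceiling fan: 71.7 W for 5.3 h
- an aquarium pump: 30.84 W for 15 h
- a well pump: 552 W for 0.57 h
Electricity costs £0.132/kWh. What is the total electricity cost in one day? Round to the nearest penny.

£0.15

ceiling fan: 71.7 W × 5.3 h = 380 Wh = 0.38 kWh
aquarium pump: 30.84 W × 15 h = 463 Wh = 0.4626 kWh
well pump: 552 W × 0.57 h = 315 Wh = 0.3146 kWh
Total energy = 0.38 + 0.4626 + 0.3146 = 1.157 kWh
Cost = 1.157 kWh × £0.132 = £0.15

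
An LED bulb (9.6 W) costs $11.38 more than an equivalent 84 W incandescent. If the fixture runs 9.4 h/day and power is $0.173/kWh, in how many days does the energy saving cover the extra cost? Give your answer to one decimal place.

94.1 days

Power saved = 84 − 9.6 = 74.4 W
Daily energy saved = 74.4 W × 9.4 h = 699.4 Wh = 0.69936 kWh
Daily savings = 0.69936 × $0.173 = $0.1210
Payback = $11.38 / $0.1210 per day = 94.06 days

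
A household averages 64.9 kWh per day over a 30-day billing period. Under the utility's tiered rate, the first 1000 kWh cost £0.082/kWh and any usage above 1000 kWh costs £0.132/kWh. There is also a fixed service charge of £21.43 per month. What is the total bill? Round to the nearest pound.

£228

Usage = 64.9 kWh/day × 30 days = 1947 kWh
First 1000 kWh × £0.082 = £82.00
Remaining 947 kWh × £0.132 = £125.00
Energy charge = £207.00; + service £21.43 = £228.43 ≈ £228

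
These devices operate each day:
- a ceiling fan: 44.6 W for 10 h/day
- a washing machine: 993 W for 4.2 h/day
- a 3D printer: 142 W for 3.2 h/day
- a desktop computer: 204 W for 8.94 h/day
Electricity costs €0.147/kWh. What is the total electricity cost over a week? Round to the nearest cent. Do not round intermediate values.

€7.09

ceiling fan: 44.6 W × 10 h × 7 d = 3,122 Wh = 3.122 kWh
washing machine: 993 W × 4.2 h × 7 d = 29,194 Wh = 29.19 kWh
3D printer: 142 W × 3.2 h × 7 d = 3,181 Wh = 3.181 kWh
desktop computer: 204 W × 8.94 h × 7 d = 12,766 Wh = 12.77 kWh
Total energy = 3.122 + 29.19 + 3.181 + 12.77 = 48.26 kWh
Cost = 48.26 kWh × €0.147 = €7.09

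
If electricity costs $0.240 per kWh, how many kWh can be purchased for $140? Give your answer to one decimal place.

583.3 kWh

$140 / $0.240 per kWh = 583.3 kWh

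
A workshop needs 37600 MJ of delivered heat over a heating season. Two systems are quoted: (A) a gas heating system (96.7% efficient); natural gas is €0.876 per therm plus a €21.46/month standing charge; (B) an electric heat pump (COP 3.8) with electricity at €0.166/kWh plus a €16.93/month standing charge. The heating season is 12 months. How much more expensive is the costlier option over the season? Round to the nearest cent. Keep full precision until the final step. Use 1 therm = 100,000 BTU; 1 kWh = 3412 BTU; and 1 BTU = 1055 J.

€79.08

Heat load = 37600 MJ = 37,600,000,000 J / 1055 = 35,639,810 BTU
Gas: input = 35,639,810 / 0.967 = 36,856,060 BTU = 368.6 therm → 368.6 × €0.876 = €322.86; + 12 × €21.46 standing = €580.38
Heat pump: 35,639,810 BTU / 3412 = 10,450 kWh heat; / 3.8 = 2,749 kWh in → × €0.166 = €456.30; + 12 × €16.93 standing = €659.46
Difference = |€580.38 − €659.46| = €79.08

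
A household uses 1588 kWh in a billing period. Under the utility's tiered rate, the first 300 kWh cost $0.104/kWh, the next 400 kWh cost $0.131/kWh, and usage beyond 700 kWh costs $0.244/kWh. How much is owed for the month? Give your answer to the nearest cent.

First 300 kWh × $0.104 = $31.20
Next 400 kWh × $0.131 = $52.40
Remaining 888 kWh × $0.244 = $216.67
Total = $300.27

$300.27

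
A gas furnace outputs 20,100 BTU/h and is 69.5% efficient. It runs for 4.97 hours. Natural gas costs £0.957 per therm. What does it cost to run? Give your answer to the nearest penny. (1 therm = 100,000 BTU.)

Heat delivered = 20,100 BTU/h × 4.97 h = 99,897 BTU
Gas input = 99,897 / 0.695 = 143,737 BTU
= 143,737 / 100,000 = 1.437 therm
Cost = 1.437 × £0.957/therm = £1.38

£1.38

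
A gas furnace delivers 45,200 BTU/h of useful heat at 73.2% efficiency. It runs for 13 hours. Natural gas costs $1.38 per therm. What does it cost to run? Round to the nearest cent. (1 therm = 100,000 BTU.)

Heat delivered = 45,200 BTU/h × 13 h = 587,600 BTU
Gas input = 587,600 / 0.732 = 802,732 BTU
= 802,732 / 100,000 = 8.027 therm
Cost = 8.027 × $1.38/therm = $11.08

$11.08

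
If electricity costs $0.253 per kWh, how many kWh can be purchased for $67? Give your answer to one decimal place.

$67 / $0.253 per kWh = 264.8 kWh

264.8 kWh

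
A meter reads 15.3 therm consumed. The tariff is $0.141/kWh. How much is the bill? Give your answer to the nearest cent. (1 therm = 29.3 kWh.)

15.3 therm × (29.3 kWh/therm) = 448.3 kWh
Cost = 448.3 kWh × $0.141/kWh = $63.21

$63.21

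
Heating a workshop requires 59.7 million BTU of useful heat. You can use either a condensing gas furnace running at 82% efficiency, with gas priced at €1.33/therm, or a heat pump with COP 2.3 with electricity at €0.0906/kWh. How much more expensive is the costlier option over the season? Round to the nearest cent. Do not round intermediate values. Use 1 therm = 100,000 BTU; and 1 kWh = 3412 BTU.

Heat load = 59.7 × 10⁶ BTU = 59,700,000 BTU
Gas: input = 59,700,000 / 0.82 = 72,804,878 BTU = 728 therm → 728 × €1.33 = €968.30
Heat pump: 59,700,000 BTU / 3412 = 17,500 kWh heat; / 2.3 = 7,607 kWh in → × €0.0906 = €689.23
Difference = |€968.30 − €689.23| = €279.07

€279.07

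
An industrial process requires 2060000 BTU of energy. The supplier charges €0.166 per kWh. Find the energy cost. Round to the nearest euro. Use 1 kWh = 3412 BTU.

2060000 BTU × (0.00029308 kWh/BTU) = 603.8 kWh
Cost = 603.8 kWh × €0.166/kWh = €100.22 ≈ €100

€100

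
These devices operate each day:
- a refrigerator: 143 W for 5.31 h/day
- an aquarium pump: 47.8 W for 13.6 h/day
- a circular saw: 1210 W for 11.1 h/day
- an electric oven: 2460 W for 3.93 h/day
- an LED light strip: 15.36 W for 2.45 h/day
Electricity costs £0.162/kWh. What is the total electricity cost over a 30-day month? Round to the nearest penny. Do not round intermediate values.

refrigerator: 143 W × 5.31 h × 30 d = 22,780 Wh = 22.78 kWh
aquarium pump: 47.8 W × 13.6 h × 30 d = 19,502 Wh = 19.5 kWh
circular saw: 1210 W × 11.1 h × 30 d = 402,930 Wh = 402.9 kWh
electric oven: 2460 W × 3.93 h × 30 d = 290,034 Wh = 290 kWh
LED light strip: 15.36 W × 2.45 h × 30 d = 1,129 Wh = 1.129 kWh
Total energy = 22.78 + 19.5 + 402.9 + 290 + 1.129 = 736.4 kWh
Cost = 736.4 kWh × £0.162 = £119.29

£119.29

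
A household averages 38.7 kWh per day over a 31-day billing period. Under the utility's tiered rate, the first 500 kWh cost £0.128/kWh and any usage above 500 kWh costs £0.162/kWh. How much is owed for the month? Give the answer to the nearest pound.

Usage = 38.7 kWh/day × 31 days = 1199.7 kWh
First 500 kWh × £0.128 = £64.00
Remaining 699.7 kWh × £0.162 = £113.35
Total = £177.35 ≈ £177

£177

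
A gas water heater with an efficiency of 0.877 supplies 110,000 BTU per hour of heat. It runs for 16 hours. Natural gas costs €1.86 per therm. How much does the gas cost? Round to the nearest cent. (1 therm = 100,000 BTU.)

Heat delivered = 110,000 BTU/h × 16 h = 1,760,000 BTU
Gas input = 1,760,000 / 0.877 = 2,006,842 BTU
= 2,006,842 / 100,000 = 20.07 therm
Cost = 20.07 × €1.86/therm = €37.33

€37.33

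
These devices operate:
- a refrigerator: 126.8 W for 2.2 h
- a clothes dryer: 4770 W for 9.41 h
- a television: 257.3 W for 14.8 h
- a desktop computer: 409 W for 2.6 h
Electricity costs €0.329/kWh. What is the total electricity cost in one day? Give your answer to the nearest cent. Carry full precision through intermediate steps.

€16.46

refrigerator: 126.8 W × 2.2 h = 279 Wh = 0.279 kWh
clothes dryer: 4770 W × 9.41 h = 44,886 Wh = 44.89 kWh
television: 257.3 W × 14.8 h = 3,808 Wh = 3.808 kWh
desktop computer: 409 W × 2.6 h = 1,063 Wh = 1.063 kWh
Total energy = 0.279 + 44.89 + 3.808 + 1.063 = 50.04 kWh
Cost = 50.04 kWh × €0.329 = €16.46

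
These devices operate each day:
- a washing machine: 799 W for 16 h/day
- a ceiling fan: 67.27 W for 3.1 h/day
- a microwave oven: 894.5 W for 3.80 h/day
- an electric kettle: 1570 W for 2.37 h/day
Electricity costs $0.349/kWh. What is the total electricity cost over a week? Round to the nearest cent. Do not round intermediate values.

washing machine: 799 W × 16 h × 7 d = 89,488 Wh = 89.49 kWh
ceiling fan: 67.27 W × 3.1 h × 7 d = 1,460 Wh = 1.46 kWh
microwave oven: 894.5 W × 3.80 h × 7 d = 23,794 Wh = 23.79 kWh
electric kettle: 1570 W × 2.37 h × 7 d = 26,046 Wh = 26.05 kWh
Total energy = 89.49 + 1.46 + 23.79 + 26.05 = 140.8 kWh
Cost = 140.8 kWh × $0.349 = $49.13

$49.13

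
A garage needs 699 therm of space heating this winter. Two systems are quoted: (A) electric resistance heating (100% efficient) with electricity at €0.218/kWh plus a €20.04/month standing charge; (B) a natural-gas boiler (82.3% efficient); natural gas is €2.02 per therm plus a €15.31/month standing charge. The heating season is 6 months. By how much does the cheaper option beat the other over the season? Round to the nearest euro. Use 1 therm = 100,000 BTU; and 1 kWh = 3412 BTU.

€2779

Heat load = 699 therm × 100,000 = 69,900,000 BTU
Gas: input = 69,900,000 / 0.823 = 84,933,171 BTU = 849.3 therm → 849.3 × €2.02 = €1,715.65; + 6 × €15.31 standing = €1,807.51
Electric: 69,900,000 BTU / 3412 = 20,490 kWh → × €0.218 = €4,466.06; + 6 × €20.04 standing = €4,586.30
Difference = |€1,807.51 − €4,586.30| = €2,778.79 ≈ €2779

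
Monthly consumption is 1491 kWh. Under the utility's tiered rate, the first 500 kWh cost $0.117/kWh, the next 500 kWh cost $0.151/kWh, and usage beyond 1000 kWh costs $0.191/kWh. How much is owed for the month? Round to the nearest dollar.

First 500 kWh × $0.117 = $58.50
Next 500 kWh × $0.151 = $75.50
Remaining 491 kWh × $0.191 = $93.78
Total = $227.78 ≈ $228

$228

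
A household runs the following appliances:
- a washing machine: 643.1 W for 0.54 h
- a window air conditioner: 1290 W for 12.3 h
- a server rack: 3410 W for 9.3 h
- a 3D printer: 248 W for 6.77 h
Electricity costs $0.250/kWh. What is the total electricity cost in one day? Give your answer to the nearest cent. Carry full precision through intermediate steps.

$12.40

washing machine: 643.1 W × 0.54 h = 347 Wh = 0.3473 kWh
window air conditioner: 1290 W × 12.3 h = 15,867 Wh = 15.87 kWh
server rack: 3410 W × 9.3 h = 31,713 Wh = 31.71 kWh
3D printer: 248 W × 6.77 h = 1,679 Wh = 1.679 kWh
Total energy = 0.3473 + 15.87 + 31.71 + 1.679 = 49.61 kWh
Cost = 49.61 kWh × $0.250 = $12.40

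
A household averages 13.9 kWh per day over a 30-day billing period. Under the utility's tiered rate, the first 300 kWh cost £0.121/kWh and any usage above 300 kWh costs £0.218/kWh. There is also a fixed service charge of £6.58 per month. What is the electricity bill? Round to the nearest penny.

£68.39

Usage = 13.9 kWh/day × 30 days = 417 kWh
First 300 kWh × £0.121 = £36.30
Remaining 117 kWh × £0.218 = £25.51
Energy charge = £61.81; + service £6.58 = £68.39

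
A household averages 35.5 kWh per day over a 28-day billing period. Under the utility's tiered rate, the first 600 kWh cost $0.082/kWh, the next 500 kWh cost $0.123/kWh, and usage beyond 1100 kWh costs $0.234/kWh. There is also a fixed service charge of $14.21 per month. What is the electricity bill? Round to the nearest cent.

Usage = 35.5 kWh/day × 28 days = 994 kWh
First 600 kWh × $0.082 = $49.20
Next 394 kWh × $0.123 = $48.46
Remaining tier: 0 kWh (not reached)
Energy charge = $97.66; + service $14.21 = $111.87

$111.87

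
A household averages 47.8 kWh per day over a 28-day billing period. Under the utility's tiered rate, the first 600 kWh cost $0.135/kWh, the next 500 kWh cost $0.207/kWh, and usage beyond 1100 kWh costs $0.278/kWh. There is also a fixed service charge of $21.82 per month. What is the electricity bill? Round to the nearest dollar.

$273

Usage = 47.8 kWh/day × 28 days = 1338.4 kWh
First 600 kWh × $0.135 = $81.00
Next 500 kWh × $0.207 = $103.50
Remaining 238.4 kWh × $0.278 = $66.28
Energy charge = $250.78; + service $21.82 = $272.60 ≈ $273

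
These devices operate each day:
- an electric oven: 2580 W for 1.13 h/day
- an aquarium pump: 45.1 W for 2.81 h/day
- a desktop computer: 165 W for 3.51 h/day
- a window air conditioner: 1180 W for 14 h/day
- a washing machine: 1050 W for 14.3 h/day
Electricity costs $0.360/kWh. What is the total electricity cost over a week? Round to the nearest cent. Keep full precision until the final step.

electric oven: 2580 W × 1.13 h × 7 d = 20,408 Wh = 20.41 kWh
aquarium pump: 45.1 W × 2.81 h × 7 d = 887 Wh = 0.8871 kWh
desktop computer: 165 W × 3.51 h × 7 d = 4,054 Wh = 4.054 kWh
window air conditioner: 1180 W × 14 h × 7 d = 115,640 Wh = 115.6 kWh
washing machine: 1050 W × 14.3 h × 7 d = 105,105 Wh = 105.1 kWh
Total energy = 20.41 + 0.8871 + 4.054 + 115.6 + 105.1 = 246.1 kWh
Cost = 246.1 kWh × $0.360 = $88.59

$88.59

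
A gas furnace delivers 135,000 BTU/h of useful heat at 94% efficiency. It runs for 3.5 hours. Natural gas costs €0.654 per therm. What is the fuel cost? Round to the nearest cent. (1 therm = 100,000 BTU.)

€3.29

Heat delivered = 135,000 BTU/h × 3.5 h = 472,500 BTU
Gas input = 472,500 / 0.94 = 502,660 BTU
= 502,660 / 100,000 = 5.027 therm
Cost = 5.027 × €0.654/therm = €3.29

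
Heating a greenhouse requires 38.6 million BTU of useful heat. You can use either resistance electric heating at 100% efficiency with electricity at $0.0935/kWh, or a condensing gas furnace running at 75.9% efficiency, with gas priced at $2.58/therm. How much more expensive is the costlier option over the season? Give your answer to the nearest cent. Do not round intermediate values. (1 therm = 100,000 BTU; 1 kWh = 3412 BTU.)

Heat load = 38.6 × 10⁶ BTU = 38,600,000 BTU
Gas: input = 38,600,000 / 0.759 = 50,856,390 BTU = 508.6 therm → 508.6 × $2.58 = $1,312.09
Electric: 38,600,000 BTU / 3412 = 11,310 kWh → × $0.0935 = $1,057.77
Difference = |$1,312.09 − $1,057.77| = $254.33

$254.33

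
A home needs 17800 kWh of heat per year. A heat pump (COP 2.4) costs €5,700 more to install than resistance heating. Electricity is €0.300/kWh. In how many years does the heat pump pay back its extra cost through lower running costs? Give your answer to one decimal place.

1.8 years

Resistance: 17800 kWh × €0.300 = €5,340.00/yr
Heat pump: 17800 / 2.4 = 7417 kWh in → × €0.300 = €2,225.00/yr
Annual savings = €3,115.00
Payback = €5,700 / €3,115.00 = 1.83 years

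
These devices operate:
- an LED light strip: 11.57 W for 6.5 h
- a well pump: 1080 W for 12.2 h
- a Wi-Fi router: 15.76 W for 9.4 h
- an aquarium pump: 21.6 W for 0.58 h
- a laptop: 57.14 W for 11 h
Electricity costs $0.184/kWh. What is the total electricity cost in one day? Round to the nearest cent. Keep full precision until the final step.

LED light strip: 11.57 W × 6.5 h = 75 Wh = 0.0752 kWh
well pump: 1080 W × 12.2 h = 13,176 Wh = 13.18 kWh
Wi-Fi router: 15.76 W × 9.4 h = 148 Wh = 0.1481 kWh
aquarium pump: 21.6 W × 0.58 h = 13 Wh = 0.01253 kWh
laptop: 57.14 W × 11 h = 629 Wh = 0.6285 kWh
Total energy = 0.0752 + 13.18 + 0.1481 + 0.01253 + 0.6285 = 14.04 kWh
Cost = 14.04 kWh × $0.184 = $2.58

$2.58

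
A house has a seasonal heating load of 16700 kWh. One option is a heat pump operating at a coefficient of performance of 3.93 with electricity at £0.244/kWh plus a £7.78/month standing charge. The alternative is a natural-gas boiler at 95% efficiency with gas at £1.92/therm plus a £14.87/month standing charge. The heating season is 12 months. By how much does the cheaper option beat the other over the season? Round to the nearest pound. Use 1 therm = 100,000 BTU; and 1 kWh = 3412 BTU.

£200

Heat load = 16700 kWh × 3412 = 56,980,400 BTU
Gas: input = 56,980,400 / 0.950 = 59,979,368 BTU = 599.8 therm → 599.8 × £1.92 = £1,151.60; + 12 × £14.87 standing = £1,330.04
Heat pump: 56,980,400 BTU / 3412 = 16,700 kWh heat; / 3.93 = 4,249 kWh in → × £0.244 = £1,036.84; + 12 × £7.78 standing = £1,130.20
Difference = |£1,330.04 − £1,130.20| = £199.84 ≈ £200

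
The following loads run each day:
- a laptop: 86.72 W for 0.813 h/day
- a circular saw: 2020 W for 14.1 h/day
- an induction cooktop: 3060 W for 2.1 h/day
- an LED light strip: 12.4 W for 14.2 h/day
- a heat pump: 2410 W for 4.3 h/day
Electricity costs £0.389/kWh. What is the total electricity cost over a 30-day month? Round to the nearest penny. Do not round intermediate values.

£531.19

laptop: 86.72 W × 0.813 h × 30 d = 2,115 Wh = 2.115 kWh
circular saw: 2020 W × 14.1 h × 30 d = 854,460 Wh = 854.5 kWh
induction cooktop: 3060 W × 2.1 h × 30 d = 192,780 Wh = 192.8 kWh
LED light strip: 12.4 W × 14.2 h × 30 d = 5,282 Wh = 5.282 kWh
heat pump: 2410 W × 4.3 h × 30 d = 310,890 Wh = 310.9 kWh
Total energy = 2.115 + 854.5 + 192.8 + 5.282 + 310.9 = 1,366 kWh
Cost = 1,366 kWh × £0.389 = £531.19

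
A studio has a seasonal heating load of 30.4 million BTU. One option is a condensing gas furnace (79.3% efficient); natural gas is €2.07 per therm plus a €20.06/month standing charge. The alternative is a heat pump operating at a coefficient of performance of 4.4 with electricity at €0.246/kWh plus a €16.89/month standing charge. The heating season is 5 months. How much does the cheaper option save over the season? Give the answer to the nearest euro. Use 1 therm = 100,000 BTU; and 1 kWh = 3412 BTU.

€311

Heat load = 30.4 × 10⁶ BTU = 30,400,000 BTU
Gas: input = 30,400,000 / 0.793 = 38,335,435 BTU = 383.4 therm → 383.4 × €2.07 = €793.54; + 5 × €20.06 standing = €893.84
Heat pump: 30,400,000 BTU / 3412 = 8,910 kWh heat; / 4.4 = 2,025 kWh in → × €0.246 = €498.13; + 5 × €16.89 standing = €582.58
Difference = |€893.84 − €582.58| = €311.26 ≈ €311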